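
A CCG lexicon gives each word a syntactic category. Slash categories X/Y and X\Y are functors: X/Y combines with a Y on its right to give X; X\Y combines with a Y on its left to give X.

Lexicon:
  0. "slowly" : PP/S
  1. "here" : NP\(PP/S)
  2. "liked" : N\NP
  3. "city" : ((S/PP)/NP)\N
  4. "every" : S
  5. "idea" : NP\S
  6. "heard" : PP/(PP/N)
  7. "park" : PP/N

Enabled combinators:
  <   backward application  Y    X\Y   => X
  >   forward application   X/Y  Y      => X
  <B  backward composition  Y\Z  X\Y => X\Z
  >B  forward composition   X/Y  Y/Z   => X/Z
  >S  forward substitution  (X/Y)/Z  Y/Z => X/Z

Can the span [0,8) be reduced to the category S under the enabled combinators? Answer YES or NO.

[0,8] S   >
  [0,6] S/PP   >
    [0,4] (S/PP)/NP   <
      [0,3] N   <
        [0,2] NP   <
          [0,1] "slowly" : PP/S
          [1,2] "here" : NP\(PP/S)
        [2,3] "liked" : N\NP
      [3,4] "city" : ((S/PP)/NP)\N
    [4,6] NP   <
      [4,5] "every" : S
      [5,6] "idea" : NP\S
  [6,8] PP   >
    [6,7] "heard" : PP/(PP/N)
    [7,8] "park" : PP/N

YES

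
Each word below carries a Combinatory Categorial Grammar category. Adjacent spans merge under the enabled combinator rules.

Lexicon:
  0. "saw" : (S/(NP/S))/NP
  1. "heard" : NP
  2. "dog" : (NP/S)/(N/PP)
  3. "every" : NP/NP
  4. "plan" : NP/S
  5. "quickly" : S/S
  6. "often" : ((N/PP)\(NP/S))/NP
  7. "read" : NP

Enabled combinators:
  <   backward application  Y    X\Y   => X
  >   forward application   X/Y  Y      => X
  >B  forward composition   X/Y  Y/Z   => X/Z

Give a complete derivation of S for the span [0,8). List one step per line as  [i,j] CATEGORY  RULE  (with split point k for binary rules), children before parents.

[0,8] S   >
  [0,2] S/(NP/S)   >
    [0,1] "saw" : (S/(NP/S))/NP
    [1,2] "heard" : NP
  [2,8] NP/S   >
    [2,3] "dog" : (NP/S)/(N/PP)
    [3,8] N/PP   <
      [3,6] NP/S   >B
        [3,5] NP/S   >B
          [3,4] "every" : NP/NP
          [4,5] "plan" : NP/S
        [5,6] "quickly" : S/S
      [6,8] (N/PP)\(NP/S)   >
        [6,7] "often" : ((N/PP)\(NP/S))/NP
        [7,8] "read" : NP

[0,1] (S/(NP/S))/NP  lex  "saw"
[1,2] NP  lex  "heard"
[0,2] S/(NP/S)  >  k=1
[2,3] (NP/S)/(N/PP)  lex  "dog"
[3,4] NP/NP  lex  "every"
[4,5] NP/S  lex  "plan"
[3,5] NP/S  >B  k=4
[5,6] S/S  lex  "quickly"
[3,6] NP/S  >B  k=5
[6,7] ((N/PP)\(NP/S))/NP  lex  "often"
[7,8] NP  lex  "read"
[6,8] (N/PP)\(NP/S)  >  k=7
[3,8] N/PP  <  k=6
[2,8] NP/S  >  k=3
[0,8] S  >  k=2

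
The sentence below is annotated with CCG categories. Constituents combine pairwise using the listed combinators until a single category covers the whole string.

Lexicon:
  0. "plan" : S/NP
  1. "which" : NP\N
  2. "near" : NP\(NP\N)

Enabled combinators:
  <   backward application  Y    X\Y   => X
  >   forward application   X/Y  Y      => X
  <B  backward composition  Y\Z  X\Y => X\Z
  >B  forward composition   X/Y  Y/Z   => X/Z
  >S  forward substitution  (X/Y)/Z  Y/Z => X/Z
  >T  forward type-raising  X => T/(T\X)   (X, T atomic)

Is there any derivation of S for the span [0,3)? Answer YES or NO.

YES

[0,3] S   >
  [0,1] "plan" : S/NP
  [1,3] NP   <
    [1,2] "which" : NP\N
    [2,3] "near" : NP\(NP\N)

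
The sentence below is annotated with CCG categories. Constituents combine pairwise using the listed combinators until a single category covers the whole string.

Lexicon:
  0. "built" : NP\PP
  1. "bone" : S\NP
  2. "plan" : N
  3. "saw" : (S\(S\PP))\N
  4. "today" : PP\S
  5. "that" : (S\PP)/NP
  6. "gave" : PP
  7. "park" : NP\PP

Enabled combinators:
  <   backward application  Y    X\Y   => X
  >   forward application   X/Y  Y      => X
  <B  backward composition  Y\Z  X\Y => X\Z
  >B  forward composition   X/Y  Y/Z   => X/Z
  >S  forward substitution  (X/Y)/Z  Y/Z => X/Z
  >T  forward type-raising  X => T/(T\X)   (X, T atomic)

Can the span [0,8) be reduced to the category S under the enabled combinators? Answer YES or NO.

YES

[0,8] S   <
  [0,5] PP   <
    [0,4] S   <
      [0,2] S\PP   <B
        [0,1] "built" : NP\PP
        [1,2] "bone" : S\NP
      [2,4] S\(S\PP)   <
        [2,3] "plan" : N
        [3,4] "saw" : (S\(S\PP))\N
    [4,5] "today" : PP\S
  [5,8] S\PP   >
    [5,6] "that" : (S\PP)/NP
    [6,8] NP   >
      [6,7] NP/(NP\PP)   >T
        [6,7] "gave" : PP
      [7,8] "park" : NP\PP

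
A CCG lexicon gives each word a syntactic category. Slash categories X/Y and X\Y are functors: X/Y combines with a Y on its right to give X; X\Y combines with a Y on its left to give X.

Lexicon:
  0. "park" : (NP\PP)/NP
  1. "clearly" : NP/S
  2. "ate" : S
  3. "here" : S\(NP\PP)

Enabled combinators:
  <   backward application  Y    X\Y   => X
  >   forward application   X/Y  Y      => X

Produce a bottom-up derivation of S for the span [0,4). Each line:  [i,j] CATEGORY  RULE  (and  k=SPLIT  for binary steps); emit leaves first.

[0,4] S   <
  [0,3] NP\PP   >
    [0,1] "park" : (NP\PP)/NP
    [1,3] NP   >
      [1,2] "clearly" : NP/S
      [2,3] "ate" : S
  [3,4] "here" : S\(NP\PP)

[0,1] (NP\PP)/NP  lex  "park"
[1,2] NP/S  lex  "clearly"
[2,3] S  lex  "ate"
[1,3] NP  >  k=2
[0,3] NP\PP  >  k=1
[3,4] S\(NP\PP)  lex  "here"
[0,4] S  <  k=3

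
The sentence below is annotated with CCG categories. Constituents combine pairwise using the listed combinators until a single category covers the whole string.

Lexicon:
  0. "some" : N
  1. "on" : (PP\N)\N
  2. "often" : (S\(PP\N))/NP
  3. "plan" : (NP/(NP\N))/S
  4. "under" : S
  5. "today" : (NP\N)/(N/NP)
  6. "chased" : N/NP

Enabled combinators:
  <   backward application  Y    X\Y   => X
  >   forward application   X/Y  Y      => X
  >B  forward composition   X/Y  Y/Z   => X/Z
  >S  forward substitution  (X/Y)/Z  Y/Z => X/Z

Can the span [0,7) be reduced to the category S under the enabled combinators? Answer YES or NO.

[0,7] S   <
  [0,2] PP\N   <
    [0,1] "some" : N
    [1,2] "on" : (PP\N)\N
  [2,7] S\(PP\N)   >
    [2,3] "often" : (S\(PP\N))/NP
    [3,7] NP   >
      [3,5] NP/(NP\N)   >
        [3,4] "plan" : (NP/(NP\N))/S
        [4,5] "under" : S
      [5,7] NP\N   >
        [5,6] "today" : (NP\N)/(N/NP)
        [6,7] "chased" : N/NP

YES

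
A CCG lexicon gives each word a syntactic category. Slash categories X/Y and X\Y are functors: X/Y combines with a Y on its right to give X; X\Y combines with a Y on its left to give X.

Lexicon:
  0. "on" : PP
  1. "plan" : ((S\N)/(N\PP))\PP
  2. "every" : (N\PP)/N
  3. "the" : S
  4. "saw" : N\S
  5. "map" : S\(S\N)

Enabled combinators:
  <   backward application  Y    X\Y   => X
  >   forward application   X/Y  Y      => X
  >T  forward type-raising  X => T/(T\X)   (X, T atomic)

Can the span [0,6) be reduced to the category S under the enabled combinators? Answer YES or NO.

YES

[0,6] S   <
  [0,5] S\N   >
    [0,2] (S\N)/(N\PP)   <
      [0,1] "on" : PP
      [1,2] "plan" : ((S\N)/(N\PP))\PP
    [2,5] N\PP   >
      [2,3] "every" : (N\PP)/N
      [3,5] N   <
        [3,4] "the" : S
        [4,5] "saw" : N\S
  [5,6] "map" : S\(S\N)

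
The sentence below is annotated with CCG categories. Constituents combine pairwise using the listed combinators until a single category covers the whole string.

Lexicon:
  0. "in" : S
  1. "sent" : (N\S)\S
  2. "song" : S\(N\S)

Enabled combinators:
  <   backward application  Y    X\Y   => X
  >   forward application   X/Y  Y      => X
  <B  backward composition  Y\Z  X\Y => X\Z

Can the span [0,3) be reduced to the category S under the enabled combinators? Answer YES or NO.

[0,3] S   <
  [0,2] N\S   <
    [0,1] "in" : S
    [1,2] "sent" : (N\S)\S
  [2,3] "song" : S\(N\S)

YES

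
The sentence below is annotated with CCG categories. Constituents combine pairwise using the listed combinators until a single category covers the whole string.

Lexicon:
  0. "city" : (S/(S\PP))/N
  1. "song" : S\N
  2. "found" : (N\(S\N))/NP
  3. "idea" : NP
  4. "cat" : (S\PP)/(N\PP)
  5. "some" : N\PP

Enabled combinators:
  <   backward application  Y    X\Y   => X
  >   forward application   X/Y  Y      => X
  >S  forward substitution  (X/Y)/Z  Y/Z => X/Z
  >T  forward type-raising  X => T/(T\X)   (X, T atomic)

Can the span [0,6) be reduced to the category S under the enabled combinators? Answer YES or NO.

[0,6] S   >
  [0,4] S/(S\PP)   >
    [0,1] "city" : (S/(S\PP))/N
    [1,4] N   <
      [1,2] "song" : S\N
      [2,4] N\(S\N)   >
        [2,3] "found" : (N\(S\N))/NP
        [3,4] "idea" : NP
  [4,6] S\PP   >
    [4,5] "cat" : (S\PP)/(N\PP)
    [5,6] "some" : N\PP

YES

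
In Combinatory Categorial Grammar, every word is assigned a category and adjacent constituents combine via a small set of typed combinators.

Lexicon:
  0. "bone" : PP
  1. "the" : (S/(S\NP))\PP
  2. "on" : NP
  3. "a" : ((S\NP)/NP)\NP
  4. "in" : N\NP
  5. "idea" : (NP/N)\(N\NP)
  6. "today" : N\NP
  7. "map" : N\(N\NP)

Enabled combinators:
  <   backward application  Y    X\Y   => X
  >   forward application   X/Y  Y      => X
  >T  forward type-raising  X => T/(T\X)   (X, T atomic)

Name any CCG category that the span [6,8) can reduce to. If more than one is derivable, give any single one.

[0,8] S   >
  [0,2] S/(S\NP)   <
    [0,1] "bone" : PP
    [1,2] "the" : (S/(S\NP))\PP
  [2,8] S\NP   >
    [2,4] (S\NP)/NP   <
      [2,3] "on" : NP
      [3,4] "a" : ((S\NP)/NP)\NP
    [4,8] NP   >
      [4,6] NP/N   <
        [4,5] "in" : N\NP
        [5,6] "idea" : (NP/N)\(N\NP)
      [6,8] N   <
        [6,7] "today" : N\NP
        [7,8] "map" : N\(N\NP)

N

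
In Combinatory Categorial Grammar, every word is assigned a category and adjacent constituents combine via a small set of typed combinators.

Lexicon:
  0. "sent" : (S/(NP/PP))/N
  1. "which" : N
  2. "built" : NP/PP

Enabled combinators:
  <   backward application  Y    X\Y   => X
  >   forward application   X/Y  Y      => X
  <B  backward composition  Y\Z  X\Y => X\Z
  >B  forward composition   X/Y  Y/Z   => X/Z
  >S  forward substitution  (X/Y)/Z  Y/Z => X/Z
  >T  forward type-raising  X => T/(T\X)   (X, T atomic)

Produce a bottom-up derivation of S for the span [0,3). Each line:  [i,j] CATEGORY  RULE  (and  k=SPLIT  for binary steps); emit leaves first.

[0,1] (S/(NP/PP))/N  lex  "sent"
[1,2] N  lex  "which"
[0,2] S/(NP/PP)  >  k=1
[2,3] NP/PP  lex  "built"
[0,3] S  >  k=2

[0,3] S   >
  [0,2] S/(NP/PP)   >
    [0,1] "sent" : (S/(NP/PP))/N
    [1,2] "which" : N
  [2,3] "built" : NP/PP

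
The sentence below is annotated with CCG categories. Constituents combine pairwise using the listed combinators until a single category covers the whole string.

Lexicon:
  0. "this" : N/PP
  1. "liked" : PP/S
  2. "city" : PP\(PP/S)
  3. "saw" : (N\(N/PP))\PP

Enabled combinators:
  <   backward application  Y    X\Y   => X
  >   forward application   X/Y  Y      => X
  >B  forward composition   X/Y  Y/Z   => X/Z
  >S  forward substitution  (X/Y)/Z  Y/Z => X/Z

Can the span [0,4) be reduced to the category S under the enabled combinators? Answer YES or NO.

NO

N/PP PP/S PP\(PP/S) (N\(N/PP))\PP
CKY chart[0,4] = {N}; S ∉ chart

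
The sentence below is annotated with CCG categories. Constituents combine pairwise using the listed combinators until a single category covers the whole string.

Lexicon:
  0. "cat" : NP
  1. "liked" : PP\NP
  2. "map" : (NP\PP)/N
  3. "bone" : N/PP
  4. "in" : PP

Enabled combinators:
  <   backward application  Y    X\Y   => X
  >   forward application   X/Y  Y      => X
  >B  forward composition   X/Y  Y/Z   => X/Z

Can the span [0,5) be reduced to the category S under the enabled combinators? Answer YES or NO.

NP PP\NP (NP\PP)/N N/PP PP
CKY chart[0,5] = {NP}; S ∉ chart

NO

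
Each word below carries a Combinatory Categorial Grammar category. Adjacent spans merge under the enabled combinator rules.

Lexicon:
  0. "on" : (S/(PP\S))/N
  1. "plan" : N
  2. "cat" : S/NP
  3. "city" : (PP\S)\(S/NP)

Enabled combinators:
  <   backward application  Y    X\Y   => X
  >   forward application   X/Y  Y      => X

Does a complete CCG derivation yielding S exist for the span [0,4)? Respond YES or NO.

YES

[0,4] S   >
  [0,2] S/(PP\S)   >
    [0,1] "on" : (S/(PP\S))/N
    [1,2] "plan" : N
  [2,4] PP\S   <
    [2,3] "cat" : S/NP
    [3,4] "city" : (PP\S)\(S/NP)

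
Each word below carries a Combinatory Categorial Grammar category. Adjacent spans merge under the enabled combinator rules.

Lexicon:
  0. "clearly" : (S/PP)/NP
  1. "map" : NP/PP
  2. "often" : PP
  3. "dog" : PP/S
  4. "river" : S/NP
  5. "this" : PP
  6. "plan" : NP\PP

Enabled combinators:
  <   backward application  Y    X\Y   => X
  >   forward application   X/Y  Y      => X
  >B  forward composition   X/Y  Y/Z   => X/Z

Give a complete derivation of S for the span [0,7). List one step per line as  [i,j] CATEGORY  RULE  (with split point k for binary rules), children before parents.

[0,7] S   >
  [0,3] S/PP   >
    [0,1] "clearly" : (S/PP)/NP
    [1,3] NP   >
      [1,2] "map" : NP/PP
      [2,3] "often" : PP
  [3,7] PP   >
    [3,4] "dog" : PP/S
    [4,7] S   >
      [4,5] "river" : S/NP
      [5,7] NP   <
        [5,6] "this" : PP
        [6,7] "plan" : NP\PP

[0,1] (S/PP)/NP  lex  "clearly"
[1,2] NP/PP  lex  "map"
[2,3] PP  lex  "often"
[1,3] NP  >  k=2
[0,3] S/PP  >  k=1
[3,4] PP/S  lex  "dog"
[4,5] S/NP  lex  "river"
[5,6] PP  lex  "this"
[6,7] NP\PP  lex  "plan"
[5,7] NP  <  k=6
[4,7] S  >  k=5
[3,7] PP  >  k=4
[0,7] S  >  k=3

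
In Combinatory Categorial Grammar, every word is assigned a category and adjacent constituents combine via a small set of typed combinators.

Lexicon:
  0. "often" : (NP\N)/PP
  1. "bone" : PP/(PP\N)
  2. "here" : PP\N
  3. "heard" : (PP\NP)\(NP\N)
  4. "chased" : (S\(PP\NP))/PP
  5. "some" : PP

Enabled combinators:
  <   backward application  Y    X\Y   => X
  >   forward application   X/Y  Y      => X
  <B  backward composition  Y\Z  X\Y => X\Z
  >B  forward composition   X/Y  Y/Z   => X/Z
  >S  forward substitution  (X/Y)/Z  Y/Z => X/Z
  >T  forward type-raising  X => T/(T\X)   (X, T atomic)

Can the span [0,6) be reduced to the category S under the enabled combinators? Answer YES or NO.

[0,6] S   <
  [0,4] PP\NP   <
    [0,3] NP\N   >
      [0,1] "often" : (NP\N)/PP
      [1,3] PP   >
        [1,2] "bone" : PP/(PP\N)
        [2,3] "here" : PP\N
    [3,4] "heard" : (PP\NP)\(NP\N)
  [4,6] S\(PP\NP)   >
    [4,5] "chased" : (S\(PP\NP))/PP
    [5,6] "some" : PP

YES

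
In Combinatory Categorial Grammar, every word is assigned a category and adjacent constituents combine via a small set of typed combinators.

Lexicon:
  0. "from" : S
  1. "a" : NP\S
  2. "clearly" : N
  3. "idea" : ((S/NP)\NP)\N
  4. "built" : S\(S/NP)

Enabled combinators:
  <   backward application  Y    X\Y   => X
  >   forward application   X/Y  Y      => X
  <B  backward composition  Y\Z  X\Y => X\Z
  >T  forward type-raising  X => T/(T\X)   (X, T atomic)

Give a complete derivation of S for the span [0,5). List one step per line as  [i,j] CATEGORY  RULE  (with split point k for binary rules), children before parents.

[0,5] S   <
  [0,4] S/NP   <
    [0,2] NP   >
      [0,1] NP/(NP\S)   >T
        [0,1] "from" : S
      [1,2] "a" : NP\S
    [2,4] (S/NP)\NP   <
      [2,3] "clearly" : N
      [3,4] "idea" : ((S/NP)\NP)\N
  [4,5] "built" : S\(S/NP)

[0,1] S  lex  "from"
[0,1] NP/(NP\S)  >T
[1,2] NP\S  lex  "a"
[0,2] NP  >  k=1
[2,3] N  lex  "clearly"
[3,4] ((S/NP)\NP)\N  lex  "idea"
[2,4] (S/NP)\NP  <  k=3
[0,4] S/NP  <  k=2
[4,5] S\(S/NP)  lex  "built"
[0,5] S  <  k=4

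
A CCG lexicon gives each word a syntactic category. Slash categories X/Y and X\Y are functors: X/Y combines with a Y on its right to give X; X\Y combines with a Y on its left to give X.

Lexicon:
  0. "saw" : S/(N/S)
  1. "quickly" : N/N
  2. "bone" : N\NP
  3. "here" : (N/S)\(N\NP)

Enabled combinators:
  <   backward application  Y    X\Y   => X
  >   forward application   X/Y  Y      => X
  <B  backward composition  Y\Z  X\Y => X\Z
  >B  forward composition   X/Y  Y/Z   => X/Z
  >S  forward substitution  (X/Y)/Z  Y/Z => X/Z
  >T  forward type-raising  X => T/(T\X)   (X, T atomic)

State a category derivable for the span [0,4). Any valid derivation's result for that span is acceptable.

[0,4] S   >
  [0,1] "saw" : S/(N/S)
  [1,4] N/S   >B
    [1,2] "quickly" : N/N
    [2,4] N/S   <
      [2,3] "bone" : N\NP
      [3,4] "here" : (N/S)\(N\NP)

S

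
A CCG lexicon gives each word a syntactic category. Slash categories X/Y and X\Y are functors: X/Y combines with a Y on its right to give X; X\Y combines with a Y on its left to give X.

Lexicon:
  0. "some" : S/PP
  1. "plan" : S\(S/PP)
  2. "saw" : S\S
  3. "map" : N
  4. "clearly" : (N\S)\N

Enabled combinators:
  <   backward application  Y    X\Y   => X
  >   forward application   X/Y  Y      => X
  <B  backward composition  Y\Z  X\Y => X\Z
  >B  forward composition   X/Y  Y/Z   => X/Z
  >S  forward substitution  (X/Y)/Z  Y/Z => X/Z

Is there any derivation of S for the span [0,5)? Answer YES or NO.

NO

S/PP S\(S/PP) S\S N (N\S)\N
CKY chart[0,5] = {N}; S ∉ chart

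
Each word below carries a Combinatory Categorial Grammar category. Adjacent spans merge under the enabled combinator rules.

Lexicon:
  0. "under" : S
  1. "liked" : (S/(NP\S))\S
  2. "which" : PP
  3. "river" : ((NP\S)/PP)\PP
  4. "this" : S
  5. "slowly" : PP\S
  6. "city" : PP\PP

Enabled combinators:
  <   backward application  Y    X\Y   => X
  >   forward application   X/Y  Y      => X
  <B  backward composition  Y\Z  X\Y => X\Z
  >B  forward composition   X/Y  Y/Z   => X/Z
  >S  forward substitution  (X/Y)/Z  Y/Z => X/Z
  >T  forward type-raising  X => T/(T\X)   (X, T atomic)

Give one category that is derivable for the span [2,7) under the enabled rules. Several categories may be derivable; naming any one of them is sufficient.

[0,7] S   >
  [0,2] S/(NP\S)   <
    [0,1] "under" : S
    [1,2] "liked" : (S/(NP\S))\S
  [2,7] NP\S   >
    [2,4] (NP\S)/PP   <
      [2,3] "which" : PP
      [3,4] "river" : ((NP\S)/PP)\PP
    [4,7] PP   <
      [4,5] "this" : S
      [5,7] PP\S   <B
        [5,6] "slowly" : PP\S
        [6,7] "city" : PP\PP

NP\S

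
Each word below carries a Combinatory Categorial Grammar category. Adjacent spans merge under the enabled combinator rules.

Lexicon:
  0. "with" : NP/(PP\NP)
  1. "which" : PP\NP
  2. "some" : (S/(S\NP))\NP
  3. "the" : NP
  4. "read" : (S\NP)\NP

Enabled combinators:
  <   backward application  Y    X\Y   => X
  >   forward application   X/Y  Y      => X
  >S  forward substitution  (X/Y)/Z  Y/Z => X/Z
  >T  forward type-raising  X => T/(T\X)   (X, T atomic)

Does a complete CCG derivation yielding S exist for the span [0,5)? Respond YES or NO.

[0,5] S   >
  [0,3] S/(S\NP)   <
    [0,2] NP   >
      [0,1] "with" : NP/(PP\NP)
      [1,2] "which" : PP\NP
    [2,3] "some" : (S/(S\NP))\NP
  [3,5] S\NP   <
    [3,4] "the" : NP
    [4,5] "read" : (S\NP)\NP

YES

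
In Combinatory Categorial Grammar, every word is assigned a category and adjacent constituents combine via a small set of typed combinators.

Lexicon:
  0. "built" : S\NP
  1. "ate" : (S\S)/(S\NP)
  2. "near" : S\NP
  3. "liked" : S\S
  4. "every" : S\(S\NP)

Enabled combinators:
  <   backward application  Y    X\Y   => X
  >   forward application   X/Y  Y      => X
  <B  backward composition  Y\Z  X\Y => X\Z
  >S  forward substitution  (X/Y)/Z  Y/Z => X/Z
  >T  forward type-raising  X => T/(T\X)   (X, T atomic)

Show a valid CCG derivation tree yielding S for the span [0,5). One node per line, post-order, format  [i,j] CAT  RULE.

[0,5] S   <
  [0,4] S\NP   <B
    [0,3] S\NP   <B
      [0,1] "built" : S\NP
      [1,3] S\S   >
        [1,2] "ate" : (S\S)/(S\NP)
        [2,3] "near" : S\NP
    [3,4] "liked" : S\S
  [4,5] "every" : S\(S\NP)

[0,1] S\NP  lex  "built"
[1,2] (S\S)/(S\NP)  lex  "ate"
[2,3] S\NP  lex  "near"
[1,3] S\S  >  k=2
[0,3] S\NP  <B  k=1
[3,4] S\S  lex  "liked"
[0,4] S\NP  <B  k=3
[4,5] S\(S\NP)  lex  "every"
[0,5] S  <  k=4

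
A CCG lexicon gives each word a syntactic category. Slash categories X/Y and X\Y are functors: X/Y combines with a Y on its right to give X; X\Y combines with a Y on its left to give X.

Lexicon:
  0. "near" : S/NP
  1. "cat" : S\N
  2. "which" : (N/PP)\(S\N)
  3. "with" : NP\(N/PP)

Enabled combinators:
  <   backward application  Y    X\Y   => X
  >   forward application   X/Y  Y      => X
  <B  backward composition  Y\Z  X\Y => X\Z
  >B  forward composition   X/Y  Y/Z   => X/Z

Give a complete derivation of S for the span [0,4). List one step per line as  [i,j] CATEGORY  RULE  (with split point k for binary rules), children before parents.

[0,1] S/NP  lex  "near"
[1,2] S\N  lex  "cat"
[2,3] (N/PP)\(S\N)  lex  "which"
[1,3] N/PP  <  k=2
[3,4] NP\(N/PP)  lex  "with"
[1,4] NP  <  k=3
[0,4] S  >  k=1

[0,4] S   >
  [0,1] "near" : S/NP
  [1,4] NP   <
    [1,3] N/PP   <
      [1,2] "cat" : S\N
      [2,3] "which" : (N/PP)\(S\N)
    [3,4] "with" : NP\(N/PP)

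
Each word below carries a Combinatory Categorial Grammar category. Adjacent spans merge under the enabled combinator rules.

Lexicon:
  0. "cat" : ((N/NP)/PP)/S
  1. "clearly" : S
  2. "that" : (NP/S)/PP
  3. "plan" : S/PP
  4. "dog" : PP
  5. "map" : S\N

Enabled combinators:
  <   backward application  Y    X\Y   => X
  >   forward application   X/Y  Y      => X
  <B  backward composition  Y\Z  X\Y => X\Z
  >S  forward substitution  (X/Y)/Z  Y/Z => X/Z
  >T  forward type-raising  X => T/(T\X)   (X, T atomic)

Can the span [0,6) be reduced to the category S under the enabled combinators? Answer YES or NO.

[0,6] S   <
  [0,5] N   >
    [0,4] N/PP   >S
      [0,2] (N/NP)/PP   >
        [0,1] "cat" : ((N/NP)/PP)/S
        [1,2] "clearly" : S
      [2,4] NP/PP   >S
        [2,3] "that" : (NP/S)/PP
        [3,4] "plan" : S/PP
    [4,5] "dog" : PP
  [5,6] "map" : S\N

YES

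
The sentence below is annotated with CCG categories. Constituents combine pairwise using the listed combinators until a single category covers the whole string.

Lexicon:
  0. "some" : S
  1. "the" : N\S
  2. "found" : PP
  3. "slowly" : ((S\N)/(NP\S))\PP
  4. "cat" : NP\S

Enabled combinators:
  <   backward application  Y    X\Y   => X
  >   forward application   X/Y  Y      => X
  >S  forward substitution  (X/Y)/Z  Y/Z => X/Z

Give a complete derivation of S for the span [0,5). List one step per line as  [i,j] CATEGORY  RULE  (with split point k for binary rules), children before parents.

[0,5] S   <
  [0,2] N   <
    [0,1] "some" : S
    [1,2] "the" : N\S
  [2,5] S\N   >
    [2,4] (S\N)/(NP\S)   <
      [2,3] "found" : PP
      [3,4] "slowly" : ((S\N)/(NP\S))\PP
    [4,5] "cat" : NP\S

[0,1] S  lex  "some"
[1,2] N\S  lex  "the"
[0,2] N  <  k=1
[2,3] PP  lex  "found"
[3,4] ((S\N)/(NP\S))\PP  lex  "slowly"
[2,4] (S\N)/(NP\S)  <  k=3
[4,5] NP\S  lex  "cat"
[2,5] S\N  >  k=4
[0,5] S  <  k=2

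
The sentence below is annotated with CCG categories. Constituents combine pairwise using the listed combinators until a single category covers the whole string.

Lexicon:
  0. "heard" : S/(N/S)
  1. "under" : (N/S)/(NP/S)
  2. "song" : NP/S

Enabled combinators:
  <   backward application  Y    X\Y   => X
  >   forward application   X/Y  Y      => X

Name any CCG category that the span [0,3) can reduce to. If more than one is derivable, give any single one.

S

[0,3] S   >
  [0,1] "heard" : S/(N/S)
  [1,3] N/S   >
    [1,2] "under" : (N/S)/(NP/S)
    [2,3] "song" : NP/S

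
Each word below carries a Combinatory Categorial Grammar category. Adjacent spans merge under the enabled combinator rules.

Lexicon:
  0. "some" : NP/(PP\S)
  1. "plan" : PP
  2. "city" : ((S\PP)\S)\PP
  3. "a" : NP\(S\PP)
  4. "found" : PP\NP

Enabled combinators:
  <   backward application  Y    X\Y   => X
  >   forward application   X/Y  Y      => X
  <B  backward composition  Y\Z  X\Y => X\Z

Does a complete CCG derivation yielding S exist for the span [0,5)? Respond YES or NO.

NP/(PP\S) PP ((S\PP)\S)\PP NP\(S\PP) PP\NP
CKY chart[0,5] = {NP}; S ∉ chart

NO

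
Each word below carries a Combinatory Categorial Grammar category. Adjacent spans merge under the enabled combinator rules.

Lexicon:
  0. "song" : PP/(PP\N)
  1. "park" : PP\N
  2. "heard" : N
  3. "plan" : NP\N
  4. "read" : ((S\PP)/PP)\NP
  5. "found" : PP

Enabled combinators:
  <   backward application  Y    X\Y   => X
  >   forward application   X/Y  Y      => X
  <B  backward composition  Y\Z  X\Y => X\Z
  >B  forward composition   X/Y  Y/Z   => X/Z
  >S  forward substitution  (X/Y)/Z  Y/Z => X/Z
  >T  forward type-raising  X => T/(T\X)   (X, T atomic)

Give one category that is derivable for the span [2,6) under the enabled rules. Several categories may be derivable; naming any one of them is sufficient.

[0,6] S   <
  [0,2] PP   >
    [0,1] "song" : PP/(PP\N)
    [1,2] "park" : PP\N
  [2,6] S\PP   >
    [2,5] (S\PP)/PP   <
      [2,4] NP   <
        [2,3] "heard" : N
        [3,4] "plan" : NP\N
      [4,5] "read" : ((S\PP)/PP)\NP
    [5,6] "found" : PP

S\PP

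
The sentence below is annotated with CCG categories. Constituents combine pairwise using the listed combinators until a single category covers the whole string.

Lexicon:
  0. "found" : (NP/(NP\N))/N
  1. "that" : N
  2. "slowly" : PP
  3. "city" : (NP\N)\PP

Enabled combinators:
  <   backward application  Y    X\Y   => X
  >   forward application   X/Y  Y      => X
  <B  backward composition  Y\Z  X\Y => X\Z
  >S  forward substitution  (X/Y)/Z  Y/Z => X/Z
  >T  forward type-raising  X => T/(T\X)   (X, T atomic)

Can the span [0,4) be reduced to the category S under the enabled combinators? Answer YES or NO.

(NP/(NP\N))/N N PP (NP\N)\PP
CKY chart[0,4] = {N/(N\NP), NP, NP/(NP\NP), PP/(PP\NP), S/(S\NP)}; S ∉ chart

NO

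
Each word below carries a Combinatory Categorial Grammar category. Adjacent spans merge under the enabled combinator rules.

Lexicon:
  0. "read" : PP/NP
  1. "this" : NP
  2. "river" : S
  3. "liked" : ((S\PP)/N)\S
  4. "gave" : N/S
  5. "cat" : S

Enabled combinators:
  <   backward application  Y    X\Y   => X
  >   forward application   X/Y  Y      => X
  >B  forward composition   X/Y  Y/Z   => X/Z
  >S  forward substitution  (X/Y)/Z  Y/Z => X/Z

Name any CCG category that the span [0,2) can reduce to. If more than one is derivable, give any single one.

PP

[0,6] S   <
  [0,2] PP   >
    [0,1] "read" : PP/NP
    [1,2] "this" : NP
  [2,6] S\PP   >
    [2,4] (S\PP)/N   <
      [2,3] "river" : S
      [3,4] "liked" : ((S\PP)/N)\S
    [4,6] N   >
      [4,5] "gave" : N/S
      [5,6] "cat" : S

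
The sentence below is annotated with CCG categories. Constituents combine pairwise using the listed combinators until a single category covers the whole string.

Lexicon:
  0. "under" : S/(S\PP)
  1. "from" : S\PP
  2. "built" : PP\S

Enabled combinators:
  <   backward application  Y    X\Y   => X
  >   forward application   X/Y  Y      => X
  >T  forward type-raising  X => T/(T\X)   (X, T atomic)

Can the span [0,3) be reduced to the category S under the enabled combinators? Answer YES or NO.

NO

S/(S\PP) S\PP PP\S
CKY chart[0,3] = {N/(N\PP), NP/(NP\PP), PP, PP/(PP\PP), S/(S\PP)}; S ∉ chart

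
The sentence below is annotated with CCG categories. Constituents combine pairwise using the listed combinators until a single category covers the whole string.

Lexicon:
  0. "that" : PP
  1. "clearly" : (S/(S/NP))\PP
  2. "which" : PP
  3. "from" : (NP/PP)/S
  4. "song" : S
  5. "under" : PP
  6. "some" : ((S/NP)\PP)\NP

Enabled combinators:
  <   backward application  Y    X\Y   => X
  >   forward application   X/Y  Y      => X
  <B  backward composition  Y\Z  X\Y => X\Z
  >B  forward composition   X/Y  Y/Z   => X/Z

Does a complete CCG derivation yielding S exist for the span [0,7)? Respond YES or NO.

[0,7] S   >
  [0,2] S/(S/NP)   <
    [0,1] "that" : PP
    [1,2] "clearly" : (S/(S/NP))\PP
  [2,7] S/NP   <
    [2,3] "which" : PP
    [3,7] (S/NP)\PP   <
      [3,6] NP   >
        [3,5] NP/PP   >
          [3,4] "from" : (NP/PP)/S
          [4,5] "song" : S
        [5,6] "under" : PP
      [6,7] "some" : ((S/NP)\PP)\NP

YES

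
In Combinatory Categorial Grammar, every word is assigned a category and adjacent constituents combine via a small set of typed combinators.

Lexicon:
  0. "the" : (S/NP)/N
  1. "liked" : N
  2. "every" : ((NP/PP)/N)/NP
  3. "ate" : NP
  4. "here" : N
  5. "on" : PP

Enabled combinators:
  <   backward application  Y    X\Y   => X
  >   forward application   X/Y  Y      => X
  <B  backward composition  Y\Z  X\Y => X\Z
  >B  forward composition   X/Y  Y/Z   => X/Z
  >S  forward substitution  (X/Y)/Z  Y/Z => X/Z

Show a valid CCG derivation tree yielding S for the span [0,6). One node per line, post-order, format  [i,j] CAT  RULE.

[0,1] (S/NP)/N  lex  "the"
[1,2] N  lex  "liked"
[0,2] S/NP  >  k=1
[2,3] ((NP/PP)/N)/NP  lex  "every"
[3,4] NP  lex  "ate"
[2,4] (NP/PP)/N  >  k=3
[4,5] N  lex  "here"
[2,5] NP/PP  >  k=4
[5,6] PP  lex  "on"
[2,6] NP  >  k=5
[0,6] S  >  k=2

[0,6] S   >
  [0,2] S/NP   >
    [0,1] "the" : (S/NP)/N
    [1,2] "liked" : N
  [2,6] NP   >
    [2,5] NP/PP   >
      [2,4] (NP/PP)/N   >
        [2,3] "every" : ((NP/PP)/N)/NP
        [3,4] "ate" : NP
      [4,5] "here" : N
    [5,6] "on" : PP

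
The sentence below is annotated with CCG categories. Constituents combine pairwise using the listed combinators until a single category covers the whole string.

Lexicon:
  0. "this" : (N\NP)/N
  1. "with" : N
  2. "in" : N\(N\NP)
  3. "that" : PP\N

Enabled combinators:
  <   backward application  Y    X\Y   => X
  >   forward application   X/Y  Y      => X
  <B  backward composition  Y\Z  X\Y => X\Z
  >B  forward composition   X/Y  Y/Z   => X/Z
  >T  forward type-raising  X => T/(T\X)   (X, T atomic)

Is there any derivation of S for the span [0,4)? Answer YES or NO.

(N\NP)/N N N\(N\NP) PP\N
CKY chart[0,4] = {N/(N\PP), NP/(NP\PP), PP, PP/(PP\PP), S/(S\PP)}; S ∉ chart

NO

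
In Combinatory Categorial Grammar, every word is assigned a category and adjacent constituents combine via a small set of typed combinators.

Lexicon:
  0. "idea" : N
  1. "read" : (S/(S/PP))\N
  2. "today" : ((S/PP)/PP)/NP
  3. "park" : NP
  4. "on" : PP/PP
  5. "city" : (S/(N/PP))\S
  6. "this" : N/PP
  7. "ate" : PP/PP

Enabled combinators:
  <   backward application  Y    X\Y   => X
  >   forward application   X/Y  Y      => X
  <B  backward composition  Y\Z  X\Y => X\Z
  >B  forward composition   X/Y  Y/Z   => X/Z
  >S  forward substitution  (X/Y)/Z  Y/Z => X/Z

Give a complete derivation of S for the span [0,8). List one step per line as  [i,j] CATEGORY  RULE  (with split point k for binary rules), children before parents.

[0,1] N  lex  "idea"
[1,2] (S/(S/PP))\N  lex  "read"
[0,2] S/(S/PP)  <  k=1
[2,3] ((S/PP)/PP)/NP  lex  "today"
[3,4] NP  lex  "park"
[2,4] (S/PP)/PP  >  k=3
[4,5] PP/PP  lex  "on"
[2,5] S/PP  >S  k=4
[0,5] S  >  k=2
[5,6] (S/(N/PP))\S  lex  "city"
[0,6] S/(N/PP)  <  k=5
[6,7] N/PP  lex  "this"
[7,8] PP/PP  lex  "ate"
[6,8] N/PP  >B  k=7
[0,8] S  >  k=6

[0,8] S   >
  [0,6] S/(N/PP)   <
    [0,5] S   >
      [0,2] S/(S/PP)   <
        [0,1] "idea" : N
        [1,2] "read" : (S/(S/PP))\N
      [2,5] S/PP   >S
        [2,4] (S/PP)/PP   >
          [2,3] "today" : ((S/PP)/PP)/NP
          [3,4] "park" : NP
        [4,5] "on" : PP/PP
    [5,6] "city" : (S/(N/PP))\S
  [6,8] N/PP   >B
    [6,7] "this" : N/PP
    [7,8] "ate" : PP/PP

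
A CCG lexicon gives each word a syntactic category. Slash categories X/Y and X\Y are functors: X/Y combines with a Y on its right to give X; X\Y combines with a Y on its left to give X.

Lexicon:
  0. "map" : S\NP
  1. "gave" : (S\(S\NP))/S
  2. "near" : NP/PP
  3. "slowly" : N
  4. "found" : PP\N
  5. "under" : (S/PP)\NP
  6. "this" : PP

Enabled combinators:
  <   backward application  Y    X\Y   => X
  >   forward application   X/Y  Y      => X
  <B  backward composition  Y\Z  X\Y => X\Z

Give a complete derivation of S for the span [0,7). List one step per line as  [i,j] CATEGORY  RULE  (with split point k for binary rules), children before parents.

[0,1] S\NP  lex  "map"
[1,2] (S\(S\NP))/S  lex  "gave"
[2,3] NP/PP  lex  "near"
[3,4] N  lex  "slowly"
[4,5] PP\N  lex  "found"
[3,5] PP  <  k=4
[2,5] NP  >  k=3
[5,6] (S/PP)\NP  lex  "under"
[2,6] S/PP  <  k=5
[6,7] PP  lex  "this"
[2,7] S  >  k=6
[1,7] S\(S\NP)  >  k=2
[0,7] S  <  k=1

[0,7] S   <
  [0,1] "map" : S\NP
  [1,7] S\(S\NP)   >
    [1,2] "gave" : (S\(S\NP))/S
    [2,7] S   >
      [2,6] S/PP   <
        [2,5] NP   >
          [2,3] "near" : NP/PP
          [3,5] PP   <
            [3,4] "slowly" : N
            [4,5] "found" : PP\N
        [5,6] "under" : (S/PP)\NP
      [6,7] "this" : PP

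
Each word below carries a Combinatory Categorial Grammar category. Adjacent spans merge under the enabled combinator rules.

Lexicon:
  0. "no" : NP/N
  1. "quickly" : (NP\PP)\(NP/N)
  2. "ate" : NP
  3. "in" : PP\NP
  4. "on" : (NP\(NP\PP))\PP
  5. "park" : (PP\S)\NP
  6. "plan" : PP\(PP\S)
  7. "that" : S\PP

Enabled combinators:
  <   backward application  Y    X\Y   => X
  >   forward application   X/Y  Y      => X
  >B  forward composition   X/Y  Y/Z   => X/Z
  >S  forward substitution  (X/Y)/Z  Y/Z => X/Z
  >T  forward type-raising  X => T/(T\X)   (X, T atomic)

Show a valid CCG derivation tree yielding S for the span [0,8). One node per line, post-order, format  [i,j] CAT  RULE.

[0,1] NP/N  lex  "no"
[1,2] (NP\PP)\(NP/N)  lex  "quickly"
[0,2] NP\PP  <  k=1
[2,3] NP  lex  "ate"
[2,3] PP/(PP\NP)  >T
[3,4] PP\NP  lex  "in"
[2,4] PP  >  k=3
[4,5] (NP\(NP\PP))\PP  lex  "on"
[2,5] NP\(NP\PP)  <  k=4
[0,5] NP  <  k=2
[5,6] (PP\S)\NP  lex  "park"
[0,6] PP\S  <  k=5
[6,7] PP\(PP\S)  lex  "plan"
[0,7] PP  <  k=6
[7,8] S\PP  lex  "that"
[0,8] S  <  k=7

[0,8] S   <
  [0,7] PP   <
    [0,6] PP\S   <
      [0,5] NP   <
        [0,2] NP\PP   <
          [0,1] "no" : NP/N
          [1,2] "quickly" : (NP\PP)\(NP/N)
        [2,5] NP\(NP\PP)   <
          [2,4] PP   >
            [2,3] PP/(PP\NP)   >T
              [2,3] "ate" : NP
            [3,4] "in" : PP\NP
          [4,5] "on" : (NP\(NP\PP))\PP
      [5,6] "park" : (PP\S)\NP
    [6,7] "plan" : PP\(PP\S)
  [7,8] "that" : S\PP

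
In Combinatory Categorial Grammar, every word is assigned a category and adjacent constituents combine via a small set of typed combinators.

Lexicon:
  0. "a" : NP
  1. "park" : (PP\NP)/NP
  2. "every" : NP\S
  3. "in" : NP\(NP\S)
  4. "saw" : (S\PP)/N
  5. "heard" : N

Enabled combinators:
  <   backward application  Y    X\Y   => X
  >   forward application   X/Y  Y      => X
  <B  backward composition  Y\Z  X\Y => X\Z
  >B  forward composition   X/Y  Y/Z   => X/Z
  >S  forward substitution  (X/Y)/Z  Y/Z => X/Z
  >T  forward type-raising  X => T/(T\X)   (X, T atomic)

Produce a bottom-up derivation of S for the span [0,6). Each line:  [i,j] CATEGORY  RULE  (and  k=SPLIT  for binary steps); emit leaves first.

[0,1] NP  lex  "a"
[1,2] (PP\NP)/NP  lex  "park"
[2,3] NP\S  lex  "every"
[3,4] NP\(NP\S)  lex  "in"
[2,4] NP  <  k=3
[1,4] PP\NP  >  k=2
[0,4] PP  <  k=1
[4,5] (S\PP)/N  lex  "saw"
[5,6] N  lex  "heard"
[4,6] S\PP  >  k=5
[0,6] S  <  k=4

[0,6] S   <
  [0,4] PP   <
    [0,1] "a" : NP
    [1,4] PP\NP   >
      [1,2] "park" : (PP\NP)/NP
      [2,4] NP   <
        [2,3] "every" : NP\S
        [3,4] "in" : NP\(NP\S)
  [4,6] S\PP   >
    [4,5] "saw" : (S\PP)/N
    [5,6] "heard" : N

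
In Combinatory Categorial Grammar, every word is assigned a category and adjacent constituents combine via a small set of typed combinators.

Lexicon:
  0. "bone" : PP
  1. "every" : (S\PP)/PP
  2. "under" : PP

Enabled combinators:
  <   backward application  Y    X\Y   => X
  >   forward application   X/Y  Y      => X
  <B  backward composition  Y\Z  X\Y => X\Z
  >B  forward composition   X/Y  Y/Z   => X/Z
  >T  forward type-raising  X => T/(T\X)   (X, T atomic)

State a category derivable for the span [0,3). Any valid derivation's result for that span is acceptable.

[0,3] S   <
  [0,1] "bone" : PP
  [1,3] S\PP   >
    [1,2] "every" : (S\PP)/PP
    [2,3] "under" : PP

S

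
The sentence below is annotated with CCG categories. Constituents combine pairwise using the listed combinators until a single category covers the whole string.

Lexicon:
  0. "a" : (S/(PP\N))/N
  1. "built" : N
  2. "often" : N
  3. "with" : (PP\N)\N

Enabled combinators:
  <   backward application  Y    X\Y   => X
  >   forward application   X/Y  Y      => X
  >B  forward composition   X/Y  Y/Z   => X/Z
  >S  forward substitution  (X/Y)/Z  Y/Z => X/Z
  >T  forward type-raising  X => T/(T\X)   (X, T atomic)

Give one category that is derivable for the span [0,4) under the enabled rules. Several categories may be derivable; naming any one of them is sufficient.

S

[0,4] S   >
  [0,2] S/(PP\N)   >
    [0,1] "a" : (S/(PP\N))/N
    [1,2] "built" : N
  [2,4] PP\N   <
    [2,3] "often" : N
    [3,4] "with" : (PP\N)\N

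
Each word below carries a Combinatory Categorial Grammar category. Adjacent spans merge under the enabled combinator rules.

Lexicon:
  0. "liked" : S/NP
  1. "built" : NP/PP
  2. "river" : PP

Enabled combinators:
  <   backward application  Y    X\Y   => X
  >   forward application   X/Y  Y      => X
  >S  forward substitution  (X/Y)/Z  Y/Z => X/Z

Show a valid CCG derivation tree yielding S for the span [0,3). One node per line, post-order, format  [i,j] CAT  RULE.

[0,3] S   >
  [0,1] "liked" : S/NP
  [1,3] NP   >
    [1,2] "built" : NP/PP
    [2,3] "river" : PP

[0,1] S/NP  lex  "liked"
[1,2] NP/PP  lex  "built"
[2,3] PP  lex  "river"
[1,3] NP  >  k=2
[0,3] S  >  k=1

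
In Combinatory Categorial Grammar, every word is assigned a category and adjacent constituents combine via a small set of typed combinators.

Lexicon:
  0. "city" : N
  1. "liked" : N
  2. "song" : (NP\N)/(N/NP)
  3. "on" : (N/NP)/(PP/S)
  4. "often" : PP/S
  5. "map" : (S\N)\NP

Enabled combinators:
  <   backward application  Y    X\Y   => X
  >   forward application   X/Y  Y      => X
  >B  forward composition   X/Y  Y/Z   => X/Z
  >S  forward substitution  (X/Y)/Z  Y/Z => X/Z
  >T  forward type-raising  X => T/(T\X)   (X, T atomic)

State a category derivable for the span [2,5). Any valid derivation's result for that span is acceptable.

[0,6] S   >
  [0,1] S/(S\N)   >T
    [0,1] "city" : N
  [1,6] S\N   <
    [1,5] NP   <
      [1,2] "liked" : N
      [2,5] NP\N   >
        [2,3] "song" : (NP\N)/(N/NP)
        [3,5] N/NP   >
          [3,4] "on" : (N/NP)/(PP/S)
          [4,5] "often" : PP/S
    [5,6] "map" : (S\N)\NP

NP\N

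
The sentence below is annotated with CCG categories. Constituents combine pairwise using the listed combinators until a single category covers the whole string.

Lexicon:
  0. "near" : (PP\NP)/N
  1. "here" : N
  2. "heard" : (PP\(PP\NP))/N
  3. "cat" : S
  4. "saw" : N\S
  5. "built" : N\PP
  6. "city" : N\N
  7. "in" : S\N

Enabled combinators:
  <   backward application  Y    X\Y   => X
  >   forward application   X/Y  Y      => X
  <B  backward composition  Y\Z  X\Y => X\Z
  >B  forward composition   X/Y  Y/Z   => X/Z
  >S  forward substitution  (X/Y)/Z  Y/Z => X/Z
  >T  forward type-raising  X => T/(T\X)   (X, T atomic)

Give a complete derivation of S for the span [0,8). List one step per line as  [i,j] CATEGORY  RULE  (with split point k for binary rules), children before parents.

[0,8] S   <
  [0,6] N   <
    [0,5] PP   <
      [0,2] PP\NP   >
        [0,1] "near" : (PP\NP)/N
        [1,2] "here" : N
      [2,5] PP\(PP\NP)   >
        [2,3] "heard" : (PP\(PP\NP))/N
        [3,5] N   <
          [3,4] "cat" : S
          [4,5] "saw" : N\S
    [5,6] "built" : N\PP
  [6,8] S\N   <B
    [6,7] "city" : N\N
    [7,8] "in" : S\N

[0,1] (PP\NP)/N  lex  "near"
[1,2] N  lex  "here"
[0,2] PP\NP  >  k=1
[2,3] (PP\(PP\NP))/N  lex  "heard"
[3,4] S  lex  "cat"
[4,5] N\S  lex  "saw"
[3,5] N  <  k=4
[2,5] PP\(PP\NP)  >  k=3
[0,5] PP  <  k=2
[5,6] N\PP  lex  "built"
[0,6] N  <  k=5
[6,7] N\N  lex  "city"
[7,8] S\N  lex  "in"
[6,8] S\N  <B  k=7
[0,8] S  <  k=6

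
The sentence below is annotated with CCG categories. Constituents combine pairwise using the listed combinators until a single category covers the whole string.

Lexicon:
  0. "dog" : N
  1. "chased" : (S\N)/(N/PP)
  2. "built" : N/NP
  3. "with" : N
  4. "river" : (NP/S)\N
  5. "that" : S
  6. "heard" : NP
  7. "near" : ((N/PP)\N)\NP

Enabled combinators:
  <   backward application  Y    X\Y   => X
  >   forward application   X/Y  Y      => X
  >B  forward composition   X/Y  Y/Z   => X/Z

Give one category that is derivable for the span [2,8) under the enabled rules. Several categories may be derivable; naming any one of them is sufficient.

[0,8] S   <
  [0,1] "dog" : N
  [1,8] S\N   >
    [1,2] "chased" : (S\N)/(N/PP)
    [2,8] N/PP   <
      [2,6] N   >
        [2,3] "built" : N/NP
        [3,6] NP   >
          [3,5] NP/S   <
            [3,4] "with" : N
            [4,5] "river" : (NP/S)\N
          [5,6] "that" : S
      [6,8] (N/PP)\N   <
        [6,7] "heard" : NP
        [7,8] "near" : ((N/PP)\N)\NP

N/PP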